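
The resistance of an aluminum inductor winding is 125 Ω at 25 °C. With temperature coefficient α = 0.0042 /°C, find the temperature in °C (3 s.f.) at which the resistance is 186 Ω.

141 °C

R = R₀(1 + α(T − T₀)) ⇒ T = T₀ + (R/R₀ − 1)/α
T = 25 + (186/125 − 1)/0.0042 = 25 + (0.488)/0.0042 = 141 °C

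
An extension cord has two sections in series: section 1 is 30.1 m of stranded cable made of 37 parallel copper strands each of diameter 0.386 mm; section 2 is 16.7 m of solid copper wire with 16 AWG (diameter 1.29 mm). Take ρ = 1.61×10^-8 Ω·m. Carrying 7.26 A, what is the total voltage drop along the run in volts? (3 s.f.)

2.31 V

Section 1: A_strand = π(1.9300e-04)² = 1.170e-07 m²; R₁ = ρL/(N·A_s) = (1.61×10^-8)(30.1)/(37×1.170e-07) = 0.1119 Ω
Section 2: A = π(1.29/2 mm)² = π(6.4500e-04 m)² = 1.307e-06 m²
R₂ = (1.61×10^-8)(16.7)/(1.307e-06) = 0.2057 Ω
R = R₁ + R₂ = 0.3176 Ω
V = IR = 7.26 × 0.3176 = 2.31 V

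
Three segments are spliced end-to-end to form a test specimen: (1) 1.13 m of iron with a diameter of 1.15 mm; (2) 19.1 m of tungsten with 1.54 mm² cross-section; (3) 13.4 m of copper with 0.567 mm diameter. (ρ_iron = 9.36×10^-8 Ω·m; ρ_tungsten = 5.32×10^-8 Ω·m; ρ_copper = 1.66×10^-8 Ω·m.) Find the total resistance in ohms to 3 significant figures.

1.64 Ω

Seg 1: A = π(d/2)² = π(5.7500e-04 m)² = 1.039e-06 m²
R_1 = (9.36×10^-8)(1.13)/(1.039e-06) = 0.1018 Ω
Seg 2: A = 1.54 mm² = 1.540e-06 m²
R_2 = (5.32×10^-8)(19.1)/(1.540e-06) = 0.6598 Ω
Seg 3: A = π(d/2)² = π(2.8350e-04 m)² = 2.525e-07 m²
R_3 = (1.66×10^-8)(13.4)/(2.525e-07) = 0.881 Ω
R_total = R_1 + R_2 + R_3 = 1.64 Ω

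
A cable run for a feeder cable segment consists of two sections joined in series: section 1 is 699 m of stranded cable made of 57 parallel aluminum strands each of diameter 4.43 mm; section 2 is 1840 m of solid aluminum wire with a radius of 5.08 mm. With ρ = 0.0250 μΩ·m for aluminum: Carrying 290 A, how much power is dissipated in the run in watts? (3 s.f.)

49400 W

ρ = 0.0250 μΩ·m = 2.50×10^-8 Ω·m
Section 1: A_strand = π(2.2150e-03)² = 1.541e-05 m²; R₁ = ρL/(N·A_s) = (2.50×10^-8)(699)/(57×1.541e-05) = 0.01989 Ω
Section 2: A = πr² = π(5.0800e-03 m)² = 8.107e-05 m²
R₂ = (2.50×10^-8)(1840)/(8.107e-05) = 0.5674 Ω
R = R₁ + R₂ = 0.5873 Ω
P = I²R = (290)² × 0.5873 = 49400 W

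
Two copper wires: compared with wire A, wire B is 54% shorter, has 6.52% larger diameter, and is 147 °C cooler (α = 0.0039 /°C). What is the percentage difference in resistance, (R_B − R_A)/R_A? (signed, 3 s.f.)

R ∝ ρL/d² with ρ ∝ (1+αΔT), so R_B/R_A = (1 − 54/100) × (1 + 6.52/100)⁻² × (1 − 0.0039×147)
= 0.46 × 0.8813 × 0.4267 = 0.173
(R_B − R_A)/R_A = 0.173 − 1 = -82.7%

-82.7%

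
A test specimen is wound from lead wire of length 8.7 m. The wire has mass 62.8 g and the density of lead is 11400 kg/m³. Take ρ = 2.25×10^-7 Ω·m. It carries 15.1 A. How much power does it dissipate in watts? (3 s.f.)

705 W

A = m/(density·L) = 0.0628/(11400×8.7) = 6.3319e-07 m²
R = ρL/A = (2.25×10^-7)(8.7)/(6.3319e-07) = 3.091 Ω
P = I²R = (15.1)² × 3.091 = 705 W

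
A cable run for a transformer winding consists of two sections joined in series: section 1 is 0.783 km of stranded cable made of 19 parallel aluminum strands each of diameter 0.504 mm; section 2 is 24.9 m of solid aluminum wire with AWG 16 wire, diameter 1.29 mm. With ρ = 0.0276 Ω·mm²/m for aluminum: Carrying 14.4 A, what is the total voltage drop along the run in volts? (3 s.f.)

ρ = 0.0276 Ω·mm²/m = 2.76×10^-8 Ω·m
Section 1: A_strand = π(2.5200e-04)² = 1.995e-07 m²; R₁ = ρL/(N·A_s) = (2.76×10^-8)(783)/(19×1.995e-07) = 5.701 Ω
Section 2: A = π(1.29/2 mm)² = π(6.4500e-04 m)² = 1.307e-06 m²
R₂ = (2.76×10^-8)(24.9)/(1.307e-06) = 0.5258 Ω
R = R₁ + R₂ = 6.227 Ω
V = IR = 14.4 × 6.227 = 89.7 V

89.7 V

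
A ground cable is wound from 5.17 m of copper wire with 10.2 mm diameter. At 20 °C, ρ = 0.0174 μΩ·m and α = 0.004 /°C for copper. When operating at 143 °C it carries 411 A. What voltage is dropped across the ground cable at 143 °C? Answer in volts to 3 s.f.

ρ = 0.0174 μΩ·m = 1.74×10^-8 Ω·m
A = π(d/2)² = π(5.1000e-03 m)² = 8.171e-05 m²
R₍20₎ = ρL/A = (1.74×10^-8)(5.17)/(8.171e-05) = 0.001101 Ω
R₍143₎ = R₍20₎(1 + αΔT) = 0.001101 × (1 + 0.004×123) = 0.001643 Ω
V = IR = 411 × 0.001643 = 0.675 V

0.675 V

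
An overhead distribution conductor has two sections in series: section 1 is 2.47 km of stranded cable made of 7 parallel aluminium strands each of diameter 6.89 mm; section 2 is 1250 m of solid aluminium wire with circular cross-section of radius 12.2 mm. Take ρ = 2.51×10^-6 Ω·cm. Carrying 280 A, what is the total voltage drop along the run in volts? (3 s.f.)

ρ = 2.51×10^-6 Ω·cm = 2.51×10^-8 Ω·m
Section 1: A_strand = π(3.4450e-03)² = 3.728e-05 m²; R₁ = ρL/(N·A_s) = (2.51×10^-8)(2470)/(7×3.728e-05) = 0.2375 Ω
Section 2: A = πr² = π(1.2200e-02 m)² = 4.676e-04 m²
R₂ = (2.51×10^-8)(1250)/(4.676e-04) = 0.0671 Ω
R = R₁ + R₂ = 0.3046 Ω
V = IR = 280 × 0.3046 = 85.3 V

85.3 V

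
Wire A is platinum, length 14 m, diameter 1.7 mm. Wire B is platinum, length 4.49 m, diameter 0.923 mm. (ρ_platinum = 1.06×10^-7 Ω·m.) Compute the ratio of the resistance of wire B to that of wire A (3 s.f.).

R ∝ ρL/d², so R_B/R_A = (L_B/L_A) × (d_A/d_B)²
= (4.49/14) × (1.7/0.923)² = 1.09

1.09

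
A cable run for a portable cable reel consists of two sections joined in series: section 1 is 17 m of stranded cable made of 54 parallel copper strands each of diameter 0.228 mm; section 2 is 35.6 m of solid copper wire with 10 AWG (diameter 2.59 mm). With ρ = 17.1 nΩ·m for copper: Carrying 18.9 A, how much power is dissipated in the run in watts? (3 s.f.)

ρ = 17.1 nΩ·m = 1.71×10^-8 Ω·m
Section 1: A_strand = π(1.1400e-04)² = 4.083e-08 m²; R₁ = ρL/(N·A_s) = (1.71×10^-8)(17)/(54×4.083e-08) = 0.1319 Ω
Section 2: A = π(2.59/2 mm)² = π(1.2950e-03 m)² = 5.269e-06 m²
R₂ = (1.71×10^-8)(35.6)/(5.269e-06) = 0.1155 Ω
R = R₁ + R₂ = 0.2474 Ω
P = I²R = (18.9)² × 0.2474 = 88.4 W

88.4 W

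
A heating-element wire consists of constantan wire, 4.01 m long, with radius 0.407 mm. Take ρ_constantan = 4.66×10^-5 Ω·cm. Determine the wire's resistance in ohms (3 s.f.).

3.59 Ω

ρ = 4.66×10^-5 Ω·cm = 4.66×10^-7 Ω·m
A = πr² = π(4.0700e-04 m)² = 5.204e-07 m²
R = ρL/A = (4.66×10^-7)(4.01 m)/(5.204e-07 m²) = 3.59 Ω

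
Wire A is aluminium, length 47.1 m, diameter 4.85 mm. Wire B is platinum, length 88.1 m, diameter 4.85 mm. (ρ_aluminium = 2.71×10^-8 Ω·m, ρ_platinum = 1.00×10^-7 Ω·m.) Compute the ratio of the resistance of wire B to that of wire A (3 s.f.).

R ∝ ρL/d², so R_B/R_A = (ρ_B/ρ_A) × (L_B/L_A)
= (1.00×10^-7/2.71×10^-8) × (88.1/47.1) = 6.90

6.90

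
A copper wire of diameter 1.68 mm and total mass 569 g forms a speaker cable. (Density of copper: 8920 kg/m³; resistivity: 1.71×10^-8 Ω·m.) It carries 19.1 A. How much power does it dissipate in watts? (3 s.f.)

81.0 W

A = π(d/2)² = π(8.4000e-04 m)² = 2.2167e-06 m²
L = m/(density·A) = 0.569/(8920×2.2167e-06) = 28.78 m
R = ρL/A = (1.71×10^-8)(28.78)/(2.2167e-06) = 0.222 Ω
P = I²R = (19.1)² × 0.222 = 81.0 W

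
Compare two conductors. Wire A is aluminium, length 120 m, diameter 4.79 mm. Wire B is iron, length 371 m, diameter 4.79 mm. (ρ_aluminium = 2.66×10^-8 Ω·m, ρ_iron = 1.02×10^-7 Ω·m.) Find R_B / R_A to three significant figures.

11.9

R ∝ ρL/d², so R_B/R_A = (ρ_B/ρ_A) × (L_B/L_A)
= (1.02×10^-7/2.66×10^-8) × (371/120) = 11.9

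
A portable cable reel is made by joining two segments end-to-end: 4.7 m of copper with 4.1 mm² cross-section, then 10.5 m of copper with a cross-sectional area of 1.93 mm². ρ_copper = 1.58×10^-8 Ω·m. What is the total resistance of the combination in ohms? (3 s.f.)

0.104 Ω

Segment 1: A = 4.1 mm² = 4.100e-06 m²
R₁ = ρL/A = (1.58×10^-8)(4.7)/(4.100e-06) = 0.01811 Ω
Segment 2: A = 1.93 mm² = 1.930e-06 m²
R₂ = (1.58×10^-8)(10.5)/(1.930e-06) = 0.08596 Ω
R = R₁ + R₂ = 0.104 Ω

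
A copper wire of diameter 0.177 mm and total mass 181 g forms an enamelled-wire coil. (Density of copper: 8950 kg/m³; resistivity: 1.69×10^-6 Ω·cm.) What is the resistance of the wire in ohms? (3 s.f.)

ρ = 1.69×10^-6 Ω·cm = 1.69×10^-8 Ω·m
A = π(d/2)² = π(8.8500e-05 m)² = 2.4606e-08 m²
L = m/(density·A) = 0.181/(8950×2.4606e-08) = 821.9 m
R = ρL/A = (1.69×10^-8)(821.9)/(2.4606e-08) = 565 Ω

565 Ω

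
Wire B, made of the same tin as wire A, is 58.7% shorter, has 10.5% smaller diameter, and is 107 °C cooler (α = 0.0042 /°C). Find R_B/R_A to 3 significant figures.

R ∝ ρL/d² with ρ ∝ (1+αΔT), so R_B/R_A = (1 − 58.7/100) × (1 − 10.5/100)⁻² × (1 − 0.0042×107)
= 0.413 × 1.248 × 0.5506 = 0.284

0.284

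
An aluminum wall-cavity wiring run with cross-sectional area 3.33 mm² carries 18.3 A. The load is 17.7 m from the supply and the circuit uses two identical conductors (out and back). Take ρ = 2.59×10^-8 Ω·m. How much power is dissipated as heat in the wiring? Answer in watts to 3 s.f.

A = 3.33 mm² = 3.330e-06 m²
Total conductor length (both ways) L = 2 × 17.7 = 35.4 m
R = ρL/A = (2.59×10^-8)(35.4)/(3.330e-06) = 0.2753 Ω
P = I²R = (18.3)² × 0.2753 = 92.2 W

92.2 W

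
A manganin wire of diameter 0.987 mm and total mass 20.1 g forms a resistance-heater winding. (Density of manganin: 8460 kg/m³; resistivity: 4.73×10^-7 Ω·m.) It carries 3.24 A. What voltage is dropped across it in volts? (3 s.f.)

A = π(d/2)² = π(4.9350e-04 m)² = 7.6511e-07 m²
L = m/(density·A) = 0.0201/(8460×7.6511e-07) = 3.105 m
R = ρL/A = (4.73×10^-7)(3.105)/(7.6511e-07) = 1.92 Ω
V = IR = 3.24 × 1.92 = 6.22 V

6.22 V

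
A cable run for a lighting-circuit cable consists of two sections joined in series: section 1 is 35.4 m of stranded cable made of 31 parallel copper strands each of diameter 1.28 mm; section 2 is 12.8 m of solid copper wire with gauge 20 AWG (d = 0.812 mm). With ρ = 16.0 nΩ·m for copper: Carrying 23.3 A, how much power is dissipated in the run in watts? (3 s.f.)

222 W

ρ = 16.0 nΩ·m = 1.60×10^-8 Ω·m
Section 1: A_strand = π(6.4000e-04)² = 1.287e-06 m²; R₁ = ρL/(N·A_s) = (1.60×10^-8)(35.4)/(31×1.287e-06) = 0.0142 Ω
Section 2: A = π(0.812/2 mm)² = π(4.0600e-04 m)² = 5.178e-07 m²
R₂ = (1.60×10^-8)(12.8)/(5.178e-07) = 0.3955 Ω
R = R₁ + R₂ = 0.4097 Ω
P = I²R = (23.3)² × 0.4097 = 222 W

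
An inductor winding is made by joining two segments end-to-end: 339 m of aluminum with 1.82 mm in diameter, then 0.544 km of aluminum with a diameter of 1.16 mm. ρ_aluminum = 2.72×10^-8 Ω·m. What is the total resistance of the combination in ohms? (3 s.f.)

Segment 1: A = π(d/2)² = π(9.1000e-04 m)² = 2.602e-06 m²
R₁ = ρL/A = (2.72×10^-8)(339)/(2.602e-06) = 3.544 Ω
Segment 2: A = π(d/2)² = π(5.8000e-04 m)² = 1.057e-06 m²
R₂ = (2.72×10^-8)(544)/(1.057e-06) = 14 Ω
R = R₁ + R₂ = 17.5 Ω

17.5 Ω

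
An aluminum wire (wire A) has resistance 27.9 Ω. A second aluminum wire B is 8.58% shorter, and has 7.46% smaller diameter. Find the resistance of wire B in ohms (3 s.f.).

R ∝ L/d², so R_B/R_A = (1 − 8.58/100) × (1 − 7.46/100)⁻²
= 0.9142 × 1.168 = 1.067
R_B = 1.067 × 27.9 = 29.8 Ω

29.8 Ω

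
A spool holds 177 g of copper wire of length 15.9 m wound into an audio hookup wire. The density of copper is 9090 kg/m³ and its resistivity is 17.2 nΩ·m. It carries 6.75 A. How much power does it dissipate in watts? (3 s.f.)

10.2 W

ρ = 17.2 nΩ·m = 1.72×10^-8 Ω·m
A = m/(density·L) = 0.177/(9090×15.9) = 1.2247e-06 m²
R = ρL/A = (1.72×10^-8)(15.9)/(1.2247e-06) = 0.2233 Ω
P = I²R = (6.75)² × 0.2233 = 10.2 W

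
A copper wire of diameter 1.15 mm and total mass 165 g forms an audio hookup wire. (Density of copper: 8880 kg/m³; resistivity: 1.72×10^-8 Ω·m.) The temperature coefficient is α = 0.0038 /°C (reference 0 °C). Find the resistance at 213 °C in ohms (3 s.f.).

A = π(d/2)² = π(5.7500e-04 m)² = 1.0387e-06 m²
L = m/(density·A) = 0.165/(8880×1.0387e-06) = 17.89 m
R = ρL/A = (1.72×10^-8)(17.89)/(1.0387e-06) = 0.2962 Ω
R(213 °C) = 0.2962 × (1 + 0.0038×213) = 0.536 Ω

0.536 Ω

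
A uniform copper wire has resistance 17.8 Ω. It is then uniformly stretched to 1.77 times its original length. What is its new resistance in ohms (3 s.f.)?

Volume constant ⇒ A' = A/k with k = 1.77. R' = ρ(kL)/(A/k) = k²R.
R' = 3.133 × 17.8 = 55.8 Ω

55.8 Ω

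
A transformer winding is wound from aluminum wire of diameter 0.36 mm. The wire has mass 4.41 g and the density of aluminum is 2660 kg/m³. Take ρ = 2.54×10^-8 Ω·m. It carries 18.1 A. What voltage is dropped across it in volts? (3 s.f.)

73.6 V

A = π(d/2)² = π(1.8000e-04 m)² = 1.0179e-07 m²
L = m/(density·A) = 0.00441/(2660×1.0179e-07) = 16.29 m
R = ρL/A = (2.54×10^-8)(16.29)/(1.0179e-07) = 4.064 Ω
V = IR = 18.1 × 4.064 = 73.6 V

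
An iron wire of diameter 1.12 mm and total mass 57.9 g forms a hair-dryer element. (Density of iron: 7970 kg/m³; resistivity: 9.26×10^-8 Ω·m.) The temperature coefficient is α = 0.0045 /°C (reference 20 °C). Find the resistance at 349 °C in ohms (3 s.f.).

1.72 Ω

A = π(d/2)² = π(5.6000e-04 m)² = 9.8520e-07 m²
L = m/(density·A) = 0.0579/(7970×9.8520e-07) = 7.374 m
R = ρL/A = (9.26×10^-8)(7.374)/(9.8520e-07) = 0.6931 Ω
R(349 °C) = 0.6931 × (1 + 0.0045×329) = 1.72 Ω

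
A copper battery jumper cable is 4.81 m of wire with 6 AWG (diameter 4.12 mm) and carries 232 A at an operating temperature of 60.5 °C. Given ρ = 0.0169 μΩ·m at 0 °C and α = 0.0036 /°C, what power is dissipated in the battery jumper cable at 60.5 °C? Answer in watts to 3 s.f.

ρ = 0.0169 μΩ·m = 1.69×10^-8 Ω·m
A = π(4.12/2 mm)² = π(2.0600e-03 m)² = 1.333e-05 m²
R₍0₎ = ρL/A = (1.69×10^-8)(4.81)/(1.333e-05) = 0.006097 Ω
R₍60.5₎ = R₍0₎(1 + αΔT) = 0.006097 × (1 + 0.0036×60.5) = 0.007425 Ω
P = I²R = (232)² × 0.007425 = 400 W

400 W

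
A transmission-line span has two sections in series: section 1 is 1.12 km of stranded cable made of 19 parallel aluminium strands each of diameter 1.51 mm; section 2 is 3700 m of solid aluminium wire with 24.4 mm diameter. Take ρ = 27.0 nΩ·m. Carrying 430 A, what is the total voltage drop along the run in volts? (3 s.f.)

ρ = 27.0 nΩ·m = 2.70×10^-8 Ω·m
Section 1: A_strand = π(7.5500e-04)² = 1.791e-06 m²; R₁ = ρL/(N·A_s) = (2.70×10^-8)(1120)/(19×1.791e-06) = 0.8888 Ω
Section 2: A = π(d/2)² = π(1.2200e-02 m)² = 4.676e-04 m²
R₂ = (2.70×10^-8)(3700)/(4.676e-04) = 0.2136 Ω
R = R₁ + R₂ = 1.102 Ω
V = IR = 430 × 1.102 = 474 V

474 V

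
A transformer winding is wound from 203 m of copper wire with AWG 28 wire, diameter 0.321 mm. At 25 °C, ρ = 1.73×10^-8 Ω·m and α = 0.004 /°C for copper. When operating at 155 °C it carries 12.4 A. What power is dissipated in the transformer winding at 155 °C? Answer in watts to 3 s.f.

A = π(0.321/2 mm)² = π(1.6050e-04 m)² = 8.093e-08 m²
R₍25₎ = ρL/A = (1.73×10^-8)(203)/(8.093e-08) = 43.4 Ω
R₍155₎ = R₍25₎(1 + αΔT) = 43.4 × (1 + 0.004×130) = 65.96 Ω
P = I²R = (12.4)² × 65.96 = 10100 W

10100 W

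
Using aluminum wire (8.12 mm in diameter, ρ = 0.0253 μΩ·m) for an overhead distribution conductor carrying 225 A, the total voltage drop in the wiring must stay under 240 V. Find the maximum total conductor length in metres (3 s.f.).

2180 m

ρ = 0.0253 μΩ·m = 2.53×10^-8 Ω·m
A = π(d/2)² = π(4.0600e-03 m)² = 5.178e-05 m²
L_max = V_max·A/(1·ρI) = (240)(5.178e-05)/(2.53×10^-8×225) = 2180 m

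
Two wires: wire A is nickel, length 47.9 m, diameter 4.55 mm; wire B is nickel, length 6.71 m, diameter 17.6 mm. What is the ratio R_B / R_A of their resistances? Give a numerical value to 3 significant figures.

R ∝ ρL/d², so R_B/R_A = (L_B/L_A) × (d_A/d_B)²
= (6.71/47.9) × (4.55/17.6)² = 0.00936

0.00936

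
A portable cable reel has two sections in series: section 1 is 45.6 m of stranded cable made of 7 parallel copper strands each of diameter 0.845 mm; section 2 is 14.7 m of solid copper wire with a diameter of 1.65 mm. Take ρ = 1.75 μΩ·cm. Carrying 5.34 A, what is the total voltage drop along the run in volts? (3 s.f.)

1.73 V

ρ = 1.75 μΩ·cm = 1.75×10^-8 Ω·m
Section 1: A_strand = π(4.2250e-04)² = 5.608e-07 m²; R₁ = ρL/(N·A_s) = (1.75×10^-8)(45.6)/(7×5.608e-07) = 0.2033 Ω
Section 2: A = π(d/2)² = π(8.2500e-04 m)² = 2.138e-06 m²
R₂ = (1.75×10^-8)(14.7)/(2.138e-06) = 0.1203 Ω
R = R₁ + R₂ = 0.3236 Ω
V = IR = 5.34 × 0.3236 = 1.73 V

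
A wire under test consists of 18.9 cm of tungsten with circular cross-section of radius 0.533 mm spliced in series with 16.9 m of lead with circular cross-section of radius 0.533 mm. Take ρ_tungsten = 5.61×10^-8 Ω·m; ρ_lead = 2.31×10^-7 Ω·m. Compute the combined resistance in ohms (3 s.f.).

4.39 Ω

Segment 1: A = πr² = π(5.3300e-04 m)² = 8.925e-07 m²
R₁ = ρL/A = (5.61×10^-8)(0.189)/(8.925e-07) = 0.01188 Ω
R₂ = (2.31×10^-7)(16.9)/(8.925e-07) = 4.374 Ω
R = R₁ + R₂ = 4.39 Ω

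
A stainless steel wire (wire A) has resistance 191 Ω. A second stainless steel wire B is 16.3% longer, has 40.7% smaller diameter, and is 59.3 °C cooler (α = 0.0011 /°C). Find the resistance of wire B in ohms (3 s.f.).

590 Ω

R ∝ ρL/d² with ρ ∝ (1+αΔT), so R_B/R_A = (1 + 16.3/100) × (1 − 40.7/100)⁻² × (1 − 0.0011×59.3)
= 1.163 × 2.844 × 0.9348 = 3.091
R_B = 3.091 × 191 = 590 Ω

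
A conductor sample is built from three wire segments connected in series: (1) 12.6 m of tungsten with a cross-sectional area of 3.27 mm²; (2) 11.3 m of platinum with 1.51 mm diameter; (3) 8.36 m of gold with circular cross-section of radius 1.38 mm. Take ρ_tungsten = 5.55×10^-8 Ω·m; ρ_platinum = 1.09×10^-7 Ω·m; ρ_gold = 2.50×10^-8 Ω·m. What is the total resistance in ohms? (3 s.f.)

0.937 Ω

Seg 1: A = 3.27 mm² = 3.270e-06 m²
R_1 = (5.55×10^-8)(12.6)/(3.270e-06) = 0.2139 Ω
Seg 2: A = π(d/2)² = π(7.5500e-04 m)² = 1.791e-06 m²
R_2 = (1.09×10^-7)(11.3)/(1.791e-06) = 0.6878 Ω
Seg 3: A = πr² = π(1.3800e-03 m)² = 5.983e-06 m²
R_3 = (2.50×10^-8)(8.36)/(5.983e-06) = 0.03493 Ω
R_total = R_1 + R_2 + R_3 = 0.937 Ω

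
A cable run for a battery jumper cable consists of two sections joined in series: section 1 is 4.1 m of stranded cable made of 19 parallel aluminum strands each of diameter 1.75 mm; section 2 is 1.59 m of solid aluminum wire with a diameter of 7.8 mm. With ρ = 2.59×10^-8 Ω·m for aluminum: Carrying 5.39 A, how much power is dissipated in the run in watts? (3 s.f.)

0.0925 W

Section 1: A_strand = π(8.7500e-04)² = 2.405e-06 m²; R₁ = ρL/(N·A_s) = (2.59×10^-8)(4.1)/(19×2.405e-06) = 0.002324 Ω
Section 2: A = π(d/2)² = π(3.9000e-03 m)² = 4.778e-05 m²
R₂ = (2.59×10^-8)(1.59)/(4.778e-05) = 8.618×10^-4 Ω
R = R₁ + R₂ = 0.003185 Ω
P = I²R = (5.39)² × 0.003185 = 0.0925 W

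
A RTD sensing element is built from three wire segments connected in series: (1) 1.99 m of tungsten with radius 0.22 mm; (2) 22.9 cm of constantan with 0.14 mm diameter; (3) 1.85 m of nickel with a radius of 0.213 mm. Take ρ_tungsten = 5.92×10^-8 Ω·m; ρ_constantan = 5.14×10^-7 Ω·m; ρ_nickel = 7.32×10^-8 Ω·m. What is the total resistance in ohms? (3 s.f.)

Seg 1: A = πr² = π(2.2000e-04 m)² = 1.521e-07 m²
R_1 = (5.92×10^-8)(1.99)/(1.521e-07) = 0.7748 Ω
Seg 2: A = π(d/2)² = π(7.0000e-05 m)² = 1.539e-08 m²
R_2 = (5.14×10^-7)(0.229)/(1.539e-08) = 7.646 Ω
Seg 3: A = πr² = π(2.1300e-04 m)² = 1.425e-07 m²
R_3 = (7.32×10^-8)(1.85)/(1.425e-07) = 0.9501 Ω
R_total = R_1 + R_2 + R_3 = 9.37 Ω

9.37 Ω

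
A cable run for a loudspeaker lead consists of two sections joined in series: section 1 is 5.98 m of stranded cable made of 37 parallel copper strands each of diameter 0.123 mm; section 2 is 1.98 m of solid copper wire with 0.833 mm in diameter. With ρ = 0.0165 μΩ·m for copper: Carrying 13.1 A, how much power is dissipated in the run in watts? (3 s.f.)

ρ = 0.0165 μΩ·m = 1.65×10^-8 Ω·m
Section 1: A_strand = π(6.1500e-05)² = 1.188e-08 m²; R₁ = ρL/(N·A_s) = (1.65×10^-8)(5.98)/(37×1.188e-08) = 0.2244 Ω
Section 2: A = π(d/2)² = π(4.1650e-04 m)² = 5.450e-07 m²
R₂ = (1.65×10^-8)(1.98)/(5.450e-07) = 0.05995 Ω
R = R₁ + R₂ = 0.2844 Ω
P = I²R = (13.1)² × 0.2844 = 48.8 W

48.8 W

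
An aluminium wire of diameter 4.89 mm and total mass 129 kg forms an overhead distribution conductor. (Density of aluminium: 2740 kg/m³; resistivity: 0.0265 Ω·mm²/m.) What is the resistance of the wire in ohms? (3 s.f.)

3.54 Ω

ρ = 0.0265 Ω·mm²/m = 2.65×10^-8 Ω·m
A = π(d/2)² = π(2.4450e-03 m)² = 1.8781e-05 m²
L = m/(density·A) = 129/(2740×1.8781e-05) = 2507 m
R = ρL/A = (2.65×10^-8)(2507)/(1.8781e-05) = 3.54 Ω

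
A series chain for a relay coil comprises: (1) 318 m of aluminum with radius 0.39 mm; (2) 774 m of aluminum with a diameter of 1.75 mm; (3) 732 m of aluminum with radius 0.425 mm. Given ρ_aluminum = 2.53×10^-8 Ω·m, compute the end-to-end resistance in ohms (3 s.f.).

Seg 1: A = πr² = π(3.9000e-04 m)² = 4.778e-07 m²
R_1 = (2.53×10^-8)(318)/(4.778e-07) = 16.84 Ω
Seg 2: A = π(d/2)² = π(8.7500e-04 m)² = 2.405e-06 m²
R_2 = (2.53×10^-8)(774)/(2.405e-06) = 8.141 Ω
Seg 3: A = πr² = π(4.2500e-04 m)² = 5.675e-07 m²
R_3 = (2.53×10^-8)(732)/(5.675e-07) = 32.64 Ω
R_total = R_1 + R_2 + R_3 = 57.6 Ω

57.6 Ω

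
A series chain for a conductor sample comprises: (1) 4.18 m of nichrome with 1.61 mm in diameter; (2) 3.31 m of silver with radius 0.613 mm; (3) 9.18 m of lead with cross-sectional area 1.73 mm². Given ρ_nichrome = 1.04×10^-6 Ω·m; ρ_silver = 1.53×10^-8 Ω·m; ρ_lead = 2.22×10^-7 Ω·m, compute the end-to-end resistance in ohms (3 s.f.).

3.36 Ω

Seg 1: A = π(d/2)² = π(8.0500e-04 m)² = 2.036e-06 m²
R_1 = (1.04×10^-6)(4.18)/(2.036e-06) = 2.135 Ω
Seg 2: A = πr² = π(6.1300e-04 m)² = 1.181e-06 m²
R_2 = (1.53×10^-8)(3.31)/(1.181e-06) = 0.0429 Ω
Seg 3: A = 1.73 mm² = 1.730e-06 m²
R_3 = (2.22×10^-7)(9.18)/(1.730e-06) = 1.178 Ω
R_total = R_1 + R_2 + R_3 = 3.36 Ω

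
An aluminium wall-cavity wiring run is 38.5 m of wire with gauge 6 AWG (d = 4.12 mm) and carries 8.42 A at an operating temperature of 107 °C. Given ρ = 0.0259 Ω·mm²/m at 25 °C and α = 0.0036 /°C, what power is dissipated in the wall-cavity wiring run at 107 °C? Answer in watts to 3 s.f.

6.87 W

ρ = 0.0259 Ω·mm²/m = 2.59×10^-8 Ω·m
A = π(4.12/2 mm)² = π(2.0600e-03 m)² = 1.333e-05 m²
R₍25₎ = ρL/A = (2.59×10^-8)(38.5)/(1.333e-05) = 0.0748 Ω
R₍107₎ = R₍25₎(1 + αΔT) = 0.0748 × (1 + 0.0036×82) = 0.09688 Ω
P = I²R = (8.42)² × 0.09688 = 6.87 W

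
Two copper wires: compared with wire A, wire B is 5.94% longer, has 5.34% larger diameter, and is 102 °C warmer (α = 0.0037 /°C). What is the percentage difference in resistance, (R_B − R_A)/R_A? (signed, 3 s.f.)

R ∝ ρL/d² with ρ ∝ (1+αΔT), so R_B/R_A = (1 + 5.94/100) × (1 + 5.34/100)⁻² × (1 + 0.0037×102)
= 1.059 × 0.9012 × 1.377 = 1.315
(R_B − R_A)/R_A = 1.315 − 1 = 31.5%

31.5%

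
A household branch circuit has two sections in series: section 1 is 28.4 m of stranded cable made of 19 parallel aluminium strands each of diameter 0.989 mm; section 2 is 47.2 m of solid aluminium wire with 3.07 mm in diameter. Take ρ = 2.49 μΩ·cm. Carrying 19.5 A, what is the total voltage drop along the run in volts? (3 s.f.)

ρ = 2.49 μΩ·cm = 2.49×10^-8 Ω·m
Section 1: A_strand = π(4.9450e-04)² = 7.682e-07 m²; R₁ = ρL/(N·A_s) = (2.49×10^-8)(28.4)/(19×7.682e-07) = 0.04845 Ω
Section 2: A = π(d/2)² = π(1.5350e-03 m)² = 7.402e-06 m²
R₂ = (2.49×10^-8)(47.2)/(7.402e-06) = 0.1588 Ω
R = R₁ + R₂ = 0.2072 Ω
V = IR = 19.5 × 0.2072 = 4.04 V

4.04 V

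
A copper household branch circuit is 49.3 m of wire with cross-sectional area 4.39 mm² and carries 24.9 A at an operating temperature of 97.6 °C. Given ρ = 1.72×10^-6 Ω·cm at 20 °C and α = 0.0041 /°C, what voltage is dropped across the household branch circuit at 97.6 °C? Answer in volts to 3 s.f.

6.34 V

ρ = 1.72×10^-6 Ω·cm = 1.72×10^-8 Ω·m
A = 4.39 mm² = 4.390e-06 m²
R₍20₎ = ρL/A = (1.72×10^-8)(49.3)/(4.390e-06) = 0.1932 Ω
R₍97.6₎ = R₍20₎(1 + αΔT) = 0.1932 × (1 + 0.0041×77.6) = 0.2546 Ω
V = IR = 24.9 × 0.2546 = 6.34 V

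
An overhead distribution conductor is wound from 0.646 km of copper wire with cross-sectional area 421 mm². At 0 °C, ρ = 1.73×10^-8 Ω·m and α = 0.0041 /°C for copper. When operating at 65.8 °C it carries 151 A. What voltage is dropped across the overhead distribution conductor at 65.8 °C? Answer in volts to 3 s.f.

A = 421 mm² = 4.210e-04 m²
R₍0₎ = ρL/A = (1.73×10^-8)(646)/(4.210e-04) = 0.02655 Ω
R₍65.8₎ = R₍0₎(1 + αΔT) = 0.02655 × (1 + 0.0041×65.8) = 0.03371 Ω
V = IR = 151 × 0.03371 = 5.09 V

5.09 V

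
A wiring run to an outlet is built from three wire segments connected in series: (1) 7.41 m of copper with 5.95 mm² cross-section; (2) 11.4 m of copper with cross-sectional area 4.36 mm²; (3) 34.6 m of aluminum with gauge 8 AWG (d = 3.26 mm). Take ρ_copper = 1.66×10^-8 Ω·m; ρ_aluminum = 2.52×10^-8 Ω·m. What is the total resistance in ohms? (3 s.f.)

Seg 1: A = 5.95 mm² = 5.950e-06 m²
R_1 = (1.66×10^-8)(7.41)/(5.950e-06) = 0.02067 Ω
Seg 2: A = 4.36 mm² = 4.360e-06 m²
R_2 = (1.66×10^-8)(11.4)/(4.360e-06) = 0.0434 Ω
Seg 3: A = π(3.26/2 mm)² = π(1.6300e-03 m)² = 8.347e-06 m²
R_3 = (2.52×10^-8)(34.6)/(8.347e-06) = 0.1045 Ω
R_total = R_1 + R_2 + R_3 = 0.169 Ω

0.169 Ω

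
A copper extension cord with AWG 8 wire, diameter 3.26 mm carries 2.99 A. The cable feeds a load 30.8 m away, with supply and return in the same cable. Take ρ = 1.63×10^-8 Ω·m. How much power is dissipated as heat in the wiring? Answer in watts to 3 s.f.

1.08 W

A = π(3.26/2 mm)² = π(1.6300e-03 m)² = 8.347e-06 m²
Total conductor length (both ways) L = 2 × 30.8 = 61.6 m
R = ρL/A = (1.63×10^-8)(61.6)/(8.347e-06) = 0.1203 Ω
P = I²R = (2.99)² × 0.1203 = 1.08 W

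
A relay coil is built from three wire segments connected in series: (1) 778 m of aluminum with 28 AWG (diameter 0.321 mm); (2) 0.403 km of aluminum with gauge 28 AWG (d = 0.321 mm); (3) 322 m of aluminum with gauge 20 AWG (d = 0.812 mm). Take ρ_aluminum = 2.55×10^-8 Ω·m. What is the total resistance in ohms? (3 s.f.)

388 Ω

Seg 1: A = π(0.321/2 mm)² = π(1.6050e-04 m)² = 8.093e-08 m²
R_1 = (2.55×10^-8)(778)/(8.093e-08) = 245.1 Ω
Seg 2: A = π(0.321/2 mm)² = π(1.6050e-04 m)² = 8.093e-08 m²
R_2 = (2.55×10^-8)(403)/(8.093e-08) = 127 Ω
Seg 3: A = π(0.812/2 mm)² = π(4.0600e-04 m)² = 5.178e-07 m²
R_3 = (2.55×10^-8)(322)/(5.178e-07) = 15.86 Ω
R_total = R_1 + R_2 + R_3 = 388 Ω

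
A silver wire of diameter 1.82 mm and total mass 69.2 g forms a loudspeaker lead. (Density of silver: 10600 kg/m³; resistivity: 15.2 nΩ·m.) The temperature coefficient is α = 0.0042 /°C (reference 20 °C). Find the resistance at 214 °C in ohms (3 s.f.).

0.0266 Ω

ρ = 15.2 nΩ·m = 1.52×10^-8 Ω·m
A = π(d/2)² = π(9.1000e-04 m)² = 2.6016e-06 m²
L = m/(density·A) = 0.0692/(10600×2.6016e-06) = 2.509 m
R = ρL/A = (1.52×10^-8)(2.509)/(2.6016e-06) = 0.01466 Ω
R(214 °C) = 0.01466 × (1 + 0.0042×194) = 0.0266 Ω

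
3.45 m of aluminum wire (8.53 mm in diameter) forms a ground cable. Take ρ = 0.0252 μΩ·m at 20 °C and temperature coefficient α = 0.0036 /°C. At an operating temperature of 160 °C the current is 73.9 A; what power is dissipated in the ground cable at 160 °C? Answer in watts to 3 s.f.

12.5 W

ρ = 0.0252 μΩ·m = 2.52×10^-8 Ω·m
A = π(d/2)² = π(4.2650e-03 m)² = 5.715e-05 m²
R₍20₎ = ρL/A = (2.52×10^-8)(3.45)/(5.715e-05) = 0.001521 Ω
R₍160₎ = R₍20₎(1 + αΔT) = 0.001521 × (1 + 0.0036×140) = 0.002288 Ω
P = I²R = (73.9)² × 0.002288 = 12.5 W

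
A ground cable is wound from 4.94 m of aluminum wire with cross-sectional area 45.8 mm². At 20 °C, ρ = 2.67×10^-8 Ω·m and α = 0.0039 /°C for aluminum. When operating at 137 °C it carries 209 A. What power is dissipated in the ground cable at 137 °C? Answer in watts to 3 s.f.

183 W

A = 45.8 mm² = 4.580e-05 m²
R₍20₎ = ρL/A = (2.67×10^-8)(4.94)/(4.580e-05) = 0.00288 Ω
R₍137₎ = R₍20₎(1 + αΔT) = 0.00288 × (1 + 0.0039×117) = 0.004194 Ω
P = I²R = (209)² × 0.004194 = 183 W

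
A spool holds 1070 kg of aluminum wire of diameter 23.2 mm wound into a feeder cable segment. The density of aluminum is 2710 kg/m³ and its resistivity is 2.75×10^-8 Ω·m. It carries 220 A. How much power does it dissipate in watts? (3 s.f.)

2940 W

A = π(d/2)² = π(1.1600e-02 m)² = 4.2273e-04 m²
L = m/(density·A) = 1070/(2710×4.2273e-04) = 934 m
R = ρL/A = (2.75×10^-8)(934)/(4.2273e-04) = 0.06076 Ω
P = I²R = (220)² × 0.06076 = 2940 W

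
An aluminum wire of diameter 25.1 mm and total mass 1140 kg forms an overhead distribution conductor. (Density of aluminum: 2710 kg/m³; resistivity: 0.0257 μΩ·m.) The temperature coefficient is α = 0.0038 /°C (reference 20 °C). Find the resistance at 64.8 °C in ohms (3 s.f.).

ρ = 0.0257 μΩ·m = 2.57×10^-8 Ω·m
A = π(d/2)² = π(1.2550e-02 m)² = 4.9481e-04 m²
L = m/(density·A) = 1140/(2710×4.9481e-04) = 850.2 m
R = ρL/A = (2.57×10^-8)(850.2)/(4.9481e-04) = 0.04416 Ω
R(64.8 °C) = 0.04416 × (1 + 0.0038×44.8) = 0.0517 Ω

0.0517 Ω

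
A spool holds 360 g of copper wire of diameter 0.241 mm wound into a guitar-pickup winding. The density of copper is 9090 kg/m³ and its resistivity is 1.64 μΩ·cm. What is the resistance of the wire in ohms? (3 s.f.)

ρ = 1.64 μΩ·cm = 1.64×10^-8 Ω·m
A = π(d/2)² = π(1.2050e-04 m)² = 4.5617e-08 m²
L = m/(density·A) = 0.36/(9090×4.5617e-08) = 868.2 m
R = ρL/A = (1.64×10^-8)(868.2)/(4.5617e-08) = 312 Ω

312 Ω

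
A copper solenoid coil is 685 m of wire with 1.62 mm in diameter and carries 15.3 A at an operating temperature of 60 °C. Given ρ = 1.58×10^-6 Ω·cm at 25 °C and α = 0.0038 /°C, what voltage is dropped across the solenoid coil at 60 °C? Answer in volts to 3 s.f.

91.0 V

ρ = 1.58×10^-6 Ω·cm = 1.58×10^-8 Ω·m
A = π(d/2)² = π(8.1000e-04 m)² = 2.061e-06 m²
R₍25₎ = ρL/A = (1.58×10^-8)(685)/(2.061e-06) = 5.251 Ω
R₍60₎ = R₍25₎(1 + αΔT) = 5.251 × (1 + 0.0038×35) = 5.949 Ω
V = IR = 15.3 × 5.949 = 91.0 V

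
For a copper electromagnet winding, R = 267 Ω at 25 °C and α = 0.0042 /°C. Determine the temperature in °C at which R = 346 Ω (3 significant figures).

95.4 °C

R = R₀(1 + α(T − T₀)) ⇒ T = T₀ + (R/R₀ − 1)/α
T = 25 + (346/267 − 1)/0.0042 = 25 + (0.2959)/0.0042 = 95.4 °C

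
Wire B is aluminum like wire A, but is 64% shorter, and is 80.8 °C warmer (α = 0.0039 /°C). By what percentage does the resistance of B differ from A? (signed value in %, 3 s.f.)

R ∝ ρL/d² with ρ ∝ (1+αΔT), so R_B/R_A = (1 − 64/100) × (1 + 0.0039×80.8)
= 0.36 × 1.315 = 0.4734
(R_B − R_A)/R_A = 0.4734 − 1 = -52.7%

-52.7%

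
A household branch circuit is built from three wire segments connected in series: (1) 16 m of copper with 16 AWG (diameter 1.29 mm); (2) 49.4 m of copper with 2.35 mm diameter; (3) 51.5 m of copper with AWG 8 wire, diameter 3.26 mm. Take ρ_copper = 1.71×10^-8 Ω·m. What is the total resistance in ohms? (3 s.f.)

Seg 1: A = π(1.29/2 mm)² = π(6.4500e-04 m)² = 1.307e-06 m²
R_1 = (1.71×10^-8)(16)/(1.307e-06) = 0.2093 Ω
Seg 2: A = π(d/2)² = π(1.1750e-03 m)² = 4.337e-06 m²
R_2 = (1.71×10^-8)(49.4)/(4.337e-06) = 0.1948 Ω
Seg 3: A = π(3.26/2 mm)² = π(1.6300e-03 m)² = 8.347e-06 m²
R_3 = (1.71×10^-8)(51.5)/(8.347e-06) = 0.1055 Ω
R_total = R_1 + R_2 + R_3 = 0.510 Ω

0.510 Ω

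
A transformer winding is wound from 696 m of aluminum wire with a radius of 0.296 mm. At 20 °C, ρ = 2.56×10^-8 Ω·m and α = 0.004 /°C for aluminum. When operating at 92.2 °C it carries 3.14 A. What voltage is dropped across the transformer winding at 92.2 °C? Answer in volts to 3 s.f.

A = πr² = π(2.9600e-04 m)² = 2.753e-07 m²
R₍20₎ = ρL/A = (2.56×10^-8)(696)/(2.753e-07) = 64.73 Ω
R₍92.2₎ = R₍20₎(1 + αΔT) = 64.73 × (1 + 0.004×72.2) = 83.43 Ω
V = IR = 3.14 × 83.43 = 262 V

262 V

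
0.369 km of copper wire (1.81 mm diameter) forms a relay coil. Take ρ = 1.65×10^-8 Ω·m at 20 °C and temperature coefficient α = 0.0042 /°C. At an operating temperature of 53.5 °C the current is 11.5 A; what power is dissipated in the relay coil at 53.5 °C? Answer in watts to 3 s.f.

A = π(d/2)² = π(9.0500e-04 m)² = 2.573e-06 m²
R₍20₎ = ρL/A = (1.65×10^-8)(369)/(2.573e-06) = 2.366 Ω
R₍53.5₎ = R₍20₎(1 + αΔT) = 2.366 × (1 + 0.0042×33.5) = 2.699 Ω
P = I²R = (11.5)² × 2.699 = 357 W

357 W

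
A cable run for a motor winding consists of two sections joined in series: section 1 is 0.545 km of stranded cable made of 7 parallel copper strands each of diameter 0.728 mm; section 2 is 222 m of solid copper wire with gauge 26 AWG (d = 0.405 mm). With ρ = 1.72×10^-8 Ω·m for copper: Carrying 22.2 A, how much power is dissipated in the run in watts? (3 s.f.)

16200 W

Section 1: A_strand = π(3.6400e-04)² = 4.162e-07 m²; R₁ = ρL/(N·A_s) = (1.72×10^-8)(545)/(7×4.162e-07) = 3.217 Ω
Section 2: A = π(0.405/2 mm)² = π(2.0250e-04 m)² = 1.288e-07 m²
R₂ = (1.72×10^-8)(222)/(1.288e-07) = 29.64 Ω
R = R₁ + R₂ = 32.86 Ω
P = I²R = (22.2)² × 32.86 = 16200 W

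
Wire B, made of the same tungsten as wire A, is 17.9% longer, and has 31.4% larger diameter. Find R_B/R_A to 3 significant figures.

R ∝ L/d², so R_B/R_A = (1 + 17.9/100) × (1 + 31.4/100)⁻²
= 1.179 × 0.5792 = 0.683

0.683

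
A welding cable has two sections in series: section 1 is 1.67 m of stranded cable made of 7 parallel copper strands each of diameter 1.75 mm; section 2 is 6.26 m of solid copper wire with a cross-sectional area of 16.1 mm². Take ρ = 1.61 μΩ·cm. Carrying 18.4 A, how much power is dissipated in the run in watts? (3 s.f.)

2.66 W

ρ = 1.61 μΩ·cm = 1.61×10^-8 Ω·m
Section 1: A_strand = π(8.7500e-04)² = 2.405e-06 m²; R₁ = ρL/(N·A_s) = (1.61×10^-8)(1.67)/(7×2.405e-06) = 0.001597 Ω
Section 2: A = 16.1 mm² = 1.610e-05 m²
R₂ = (1.61×10^-8)(6.26)/(1.610e-05) = 0.00626 Ω
R = R₁ + R₂ = 0.007857 Ω
P = I²R = (18.4)² × 0.007857 = 2.66 W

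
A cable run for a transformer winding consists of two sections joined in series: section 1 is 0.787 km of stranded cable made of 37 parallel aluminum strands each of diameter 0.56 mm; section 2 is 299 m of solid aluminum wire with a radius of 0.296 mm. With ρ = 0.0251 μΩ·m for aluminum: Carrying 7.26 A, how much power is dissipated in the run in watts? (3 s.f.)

ρ = 0.0251 μΩ·m = 2.51×10^-8 Ω·m
Section 1: A_strand = π(2.8000e-04)² = 2.463e-07 m²; R₁ = ρL/(N·A_s) = (2.51×10^-8)(787)/(37×2.463e-07) = 2.168 Ω
Section 2: A = πr² = π(2.9600e-04 m)² = 2.753e-07 m²
R₂ = (2.51×10^-8)(299)/(2.753e-07) = 27.27 Ω
R = R₁ + R₂ = 29.43 Ω
P = I²R = (7.26)² × 29.43 = 1550 W

1550 W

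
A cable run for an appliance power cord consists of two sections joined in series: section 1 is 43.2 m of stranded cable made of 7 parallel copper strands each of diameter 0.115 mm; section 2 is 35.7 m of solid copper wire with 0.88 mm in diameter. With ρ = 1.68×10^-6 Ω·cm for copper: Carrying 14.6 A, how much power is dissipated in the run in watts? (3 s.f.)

ρ = 1.68×10^-6 Ω·cm = 1.68×10^-8 Ω·m
Section 1: A_strand = π(5.7500e-05)² = 1.039e-08 m²; R₁ = ρL/(N·A_s) = (1.68×10^-8)(43.2)/(7×1.039e-08) = 9.982 Ω
Section 2: A = π(d/2)² = π(4.4000e-04 m)² = 6.082e-07 m²
R₂ = (1.68×10^-8)(35.7)/(6.082e-07) = 0.9861 Ω
R = R₁ + R₂ = 10.97 Ω
P = I²R = (14.6)² × 10.97 = 2340 W

2340 W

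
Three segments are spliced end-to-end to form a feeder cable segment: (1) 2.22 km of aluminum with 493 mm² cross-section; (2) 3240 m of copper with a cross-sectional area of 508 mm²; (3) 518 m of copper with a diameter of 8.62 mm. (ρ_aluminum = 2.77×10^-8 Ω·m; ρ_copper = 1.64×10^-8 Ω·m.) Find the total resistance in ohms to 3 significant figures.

Seg 1: A = 493 mm² = 4.930e-04 m²
R_1 = (2.77×10^-8)(2220)/(4.930e-04) = 0.1247 Ω
Seg 2: A = 508 mm² = 5.080e-04 m²
R_2 = (1.64×10^-8)(3240)/(5.080e-04) = 0.1046 Ω
Seg 3: A = π(d/2)² = π(4.3100e-03 m)² = 5.836e-05 m²
R_3 = (1.64×10^-8)(518)/(5.836e-05) = 0.1456 Ω
R_total = R_1 + R_2 + R_3 = 0.375 Ω

0.375 Ω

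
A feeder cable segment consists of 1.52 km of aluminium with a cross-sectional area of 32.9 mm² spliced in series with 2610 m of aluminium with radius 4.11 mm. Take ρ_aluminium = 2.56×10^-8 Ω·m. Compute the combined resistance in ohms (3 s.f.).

2.44 Ω

Segment 1: A = 32.9 mm² = 3.290e-05 m²
R₁ = ρL/A = (2.56×10^-8)(1520)/(3.290e-05) = 1.183 Ω
Segment 2: A = πr² = π(4.1100e-03 m)² = 5.307e-05 m²
R₂ = (2.56×10^-8)(2610)/(5.307e-05) = 1.259 Ω
R = R₁ + R₂ = 2.44 Ω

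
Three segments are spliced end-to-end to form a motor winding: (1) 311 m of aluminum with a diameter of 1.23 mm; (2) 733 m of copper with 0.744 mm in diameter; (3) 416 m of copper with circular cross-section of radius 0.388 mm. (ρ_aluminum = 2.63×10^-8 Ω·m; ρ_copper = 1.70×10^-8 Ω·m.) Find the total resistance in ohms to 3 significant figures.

50.5 Ω

Seg 1: A = π(d/2)² = π(6.1500e-04 m)² = 1.188e-06 m²
R_1 = (2.63×10^-8)(311)/(1.188e-06) = 6.884 Ω
Seg 2: A = π(d/2)² = π(3.7200e-04 m)² = 4.347e-07 m²
R_2 = (1.70×10^-8)(733)/(4.347e-07) = 28.66 Ω
Seg 3: A = πr² = π(3.8800e-04 m)² = 4.729e-07 m²
R_3 = (1.70×10^-8)(416)/(4.729e-07) = 14.95 Ω
R_total = R_1 + R_2 + R_3 = 50.5 Ω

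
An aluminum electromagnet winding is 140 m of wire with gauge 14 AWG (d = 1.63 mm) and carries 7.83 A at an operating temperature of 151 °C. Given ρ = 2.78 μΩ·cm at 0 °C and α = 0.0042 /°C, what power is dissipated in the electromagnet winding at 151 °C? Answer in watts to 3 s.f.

ρ = 2.78 μΩ·cm = 2.78×10^-8 Ω·m
A = π(1.63/2 mm)² = π(8.1500e-04 m)² = 2.087e-06 m²
R₍0₎ = ρL/A = (2.78×10^-8)(140)/(2.087e-06) = 1.865 Ω
R₍151₎ = R₍0₎(1 + αΔT) = 1.865 × (1 + 0.0042×151) = 3.048 Ω
P = I²R = (7.83)² × 3.048 = 187 W

187 W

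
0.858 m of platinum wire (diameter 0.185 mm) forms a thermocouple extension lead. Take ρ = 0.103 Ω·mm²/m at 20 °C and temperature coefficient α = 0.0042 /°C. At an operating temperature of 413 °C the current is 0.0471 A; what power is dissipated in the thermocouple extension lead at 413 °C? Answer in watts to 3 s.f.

0.0193 W

ρ = 0.103 Ω·mm²/m = 1.03×10^-7 Ω·m
A = π(d/2)² = π(9.2500e-05 m)² = 2.688e-08 m²
R₍20₎ = ρL/A = (1.03×10^-7)(0.858)/(2.688e-08) = 3.288 Ω
R₍413₎ = R₍20₎(1 + αΔT) = 3.288 × (1 + 0.0042×393) = 8.714 Ω
P = I²R = (0.0471)² × 8.714 = 0.0193 W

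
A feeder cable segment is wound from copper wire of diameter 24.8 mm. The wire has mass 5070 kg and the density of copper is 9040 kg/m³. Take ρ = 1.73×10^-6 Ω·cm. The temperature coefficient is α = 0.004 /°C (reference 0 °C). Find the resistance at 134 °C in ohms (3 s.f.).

0.0639 Ω

ρ = 1.73×10^-6 Ω·cm = 1.73×10^-8 Ω·m
A = π(d/2)² = π(1.2400e-02 m)² = 4.8305e-04 m²
L = m/(density·A) = 5070/(9040×4.8305e-04) = 1161 m
R = ρL/A = (1.73×10^-8)(1161)/(4.8305e-04) = 0.04158 Ω
R(134 °C) = 0.04158 × (1 + 0.004×134) = 0.0639 Ω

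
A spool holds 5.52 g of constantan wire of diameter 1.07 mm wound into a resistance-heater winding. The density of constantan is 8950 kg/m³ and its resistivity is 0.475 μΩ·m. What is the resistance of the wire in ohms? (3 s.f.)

ρ = 0.475 μΩ·m = 4.75×10^-7 Ω·m
A = π(d/2)² = π(5.3500e-04 m)² = 8.9920e-07 m²
L = m/(density·A) = 0.00552/(8950×8.9920e-07) = 0.6859 m
R = ρL/A = (4.75×10^-7)(0.6859)/(8.9920e-07) = 0.362 Ω

0.362 Ω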